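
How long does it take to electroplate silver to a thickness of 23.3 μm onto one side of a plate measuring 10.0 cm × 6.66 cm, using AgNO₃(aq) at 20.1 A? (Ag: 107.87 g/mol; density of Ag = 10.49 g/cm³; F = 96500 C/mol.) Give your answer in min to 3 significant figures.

1.21 min

Plated area = 10.0 × 6.66 = 66.60 cm²
Volume = 66.60 × 23.3×10⁻⁴ cm = 0.1552 cm³
m(Ag) = 0.1552 × 10.49 = 1.628 g
n(Ag) = 1.628 / 107.87 = 0.01509 mol; n(e⁻) = 0.01509 mol
Q = 0.01509 × 96500 = 1456 C
t = 1456 / 20.1 = 72.44 s = 1.21 min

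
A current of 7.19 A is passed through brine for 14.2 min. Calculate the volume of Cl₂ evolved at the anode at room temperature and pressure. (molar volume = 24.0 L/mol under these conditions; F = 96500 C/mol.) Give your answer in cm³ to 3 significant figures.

Q = It = 7.19 × 852 = 6126 C
Moles of electrons = 6126 / 96500 = 0.06348 mol
2Cl⁻ → Cl₂ + 2e⁻, so n(Cl₂) = 0.06348 / 2 = 0.03174 mol
V = 0.03174 × 24.0 = 0.7618 L
= 762 cm³

762 cm³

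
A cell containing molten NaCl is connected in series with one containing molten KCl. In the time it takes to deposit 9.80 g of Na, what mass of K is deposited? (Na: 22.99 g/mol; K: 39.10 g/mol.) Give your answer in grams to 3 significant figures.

n(Na) = 9.80 / 22.99 = 0.4263 mol
Na⁺ + e⁻ → Na, so n(e⁻) = 0.4263 mol
The cells are in series, so the same charge (and hence the same n(e⁻) = 0.4263 mol) passes through both.
K⁺ + e⁻ → K, so n(K) = 0.4263 mol
m(K) = 0.4263 × 39.10 = 16.7 g

16.7 g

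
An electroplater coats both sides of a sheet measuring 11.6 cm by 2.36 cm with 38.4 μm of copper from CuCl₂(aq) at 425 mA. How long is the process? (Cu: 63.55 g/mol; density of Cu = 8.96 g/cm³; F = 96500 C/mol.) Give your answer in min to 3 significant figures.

Plated area = 2 × 11.6 × 2.36 = 54.75 cm²
Volume = 54.75 × 38.4×10⁻⁴ cm = 0.2102 cm³
m(Cu) = 0.2102 × 8.96 = 1.883 g
n(Cu) = 1.883 / 63.55 = 0.02963 mol; n(e⁻) = 2 × 0.02963 = 0.05926 mol
Q = 0.05926 × 96500 = 5719 C
t = 5719 / 0.425 = 13460 s = 224 min

224 min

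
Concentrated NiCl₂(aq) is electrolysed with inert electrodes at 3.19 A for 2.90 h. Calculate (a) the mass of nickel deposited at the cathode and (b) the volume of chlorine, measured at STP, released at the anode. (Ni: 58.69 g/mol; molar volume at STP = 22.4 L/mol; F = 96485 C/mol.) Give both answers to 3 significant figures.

10.1 g Ni; 3.87 L Cl₂

Q = 3.19 × 10440 = 33300 C; n(e⁻) = 33300 / 96485 = 0.3451 mol
Cathode: Ni²⁺ + 2e⁻ → Ni → n(Ni) = 0.3451/2 = 0.1726 mol → 10.1 g
Anode: 2Cl⁻ → Cl₂ + 2e⁻ → n(Cl₂) = 0.3451/2 = 0.1726 mol → 3.87 L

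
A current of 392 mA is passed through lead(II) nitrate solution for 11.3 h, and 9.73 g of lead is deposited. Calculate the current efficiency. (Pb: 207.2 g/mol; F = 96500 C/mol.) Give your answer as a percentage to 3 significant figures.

Q = 0.392 × 40680 = 15950 C
n(e⁻) = 15950 / 96500 = 0.1653 mol
Pb²⁺ + 2e⁻ → Pb, so theoretical n(Pb) = 0.08265 mol → 17.13 g
Efficiency = 9.73 / 17.13 = 0.5680 = 56.8%

56.8%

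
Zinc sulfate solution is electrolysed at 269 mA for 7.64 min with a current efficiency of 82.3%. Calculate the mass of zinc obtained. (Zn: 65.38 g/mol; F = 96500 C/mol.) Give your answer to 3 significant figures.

Q = 0.269 × 458.4 = 123.3 C
n(e⁻) = 123.3 / 96500 = 0.001278 mol
Zn²⁺ + 2e⁻ → Zn, so theoretical m(Zn) = 6.390×10^-4 × 65.38 = 0.04178 g
Actual mass = 82.3% × 0.04178 = 0.0344 g

0.0344 g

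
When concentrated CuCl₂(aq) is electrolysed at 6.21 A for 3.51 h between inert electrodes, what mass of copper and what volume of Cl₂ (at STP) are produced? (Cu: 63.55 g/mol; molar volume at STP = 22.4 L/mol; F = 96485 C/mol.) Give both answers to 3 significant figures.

25.8 g Cu; 9.11 L Cl₂

Q = 6.21 × 12636 = 78470 C; n(e⁻) = 78470 / 96485 = 0.8133 mol
Cathode: Cu²⁺ + 2e⁻ → Cu → n(Cu) = 0.8133/2 = 0.4067 mol → 25.8 g
Anode: 2Cl⁻ → Cl₂ + 2e⁻ → n(Cl₂) = 0.8133/2 = 0.4067 mol → 9.11 L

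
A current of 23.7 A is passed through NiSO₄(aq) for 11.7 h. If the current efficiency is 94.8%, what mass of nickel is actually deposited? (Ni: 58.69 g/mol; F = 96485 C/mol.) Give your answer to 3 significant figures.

Q = 23.7 × 42120 = 9.982×10^5 C
n(e⁻) = 9.982×10^5 / 96485 = 10.35 mol
Ni²⁺ + 2e⁻ → Ni, so theoretical m(Ni) = 5.175 × 58.69 = 303.7 g
Actual mass = 94.8% × 303.7 = 288 g

288 g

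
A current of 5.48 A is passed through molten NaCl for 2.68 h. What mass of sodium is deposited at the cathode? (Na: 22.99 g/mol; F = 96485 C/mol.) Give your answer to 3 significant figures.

Charge passed = 5.48 × 9648 = 52870 C
n(e⁻) = Q/F = 52870/96485 = 0.5480 mol
Na⁺ + e⁻ → Na, so n(Na) = 0.5480 mol
m = 0.5480 × 22.99 = 12.6 g

12.6 g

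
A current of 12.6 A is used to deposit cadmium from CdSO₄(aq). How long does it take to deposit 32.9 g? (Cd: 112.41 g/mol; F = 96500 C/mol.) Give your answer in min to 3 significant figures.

n(Cd) = 32.9 / 112.41 = 0.2927 mol
Cd²⁺ + 2e⁻ → Cd, so n(e⁻) = 2 × 0.2927 = 0.5854 mol
Q = 0.5854 × 96500 = 56490 C
t = Q / I = 56490 / 12.6 = 4483 s = 74.7 min

74.7 min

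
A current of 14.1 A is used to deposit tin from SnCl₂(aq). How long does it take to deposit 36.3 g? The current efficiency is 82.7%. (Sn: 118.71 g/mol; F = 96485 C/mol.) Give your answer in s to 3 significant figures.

5060 s

n(Sn) = 36.3 / 118.71 = 0.3058 mol
Sn²⁺ + 2e⁻ → Sn, so n(e⁻) = 2 × 0.3058 = 0.6116 mol
Q = 0.6116 × 96485 / 0.827 = 71350 C
t = Q / I = 71350 / 14.1 = 5060 s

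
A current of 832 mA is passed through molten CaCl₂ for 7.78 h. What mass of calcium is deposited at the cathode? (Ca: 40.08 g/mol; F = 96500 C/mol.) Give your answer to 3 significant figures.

4.84 g

Q = 0.832 A × 28008 s = 23300 C
Moles of electrons = 23300 / 96500 = 0.2415 mol
Ca²⁺ + 2e⁻ → Ca, so n(Ca) = 0.2415 / 2 = 0.1208 mol
m = 0.1208 × 40.08 = 4.84 g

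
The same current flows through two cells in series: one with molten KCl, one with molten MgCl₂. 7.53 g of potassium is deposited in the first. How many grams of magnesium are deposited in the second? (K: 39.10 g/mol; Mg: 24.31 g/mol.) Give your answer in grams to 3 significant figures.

n(K) = 7.53 / 39.10 = 0.1926 mol
K⁺ + e⁻ → K, so n(e⁻) = 0.1926 mol
The cells are in series, so the same charge (and hence the same n(e⁻) = 0.1926 mol) passes through both.
Mg²⁺ + 2e⁻ → Mg, so n(Mg) = 0.1926 / 2 = 0.09630 mol
m(Mg) = 0.09630 × 24.31 = 2.34 g

2.34 g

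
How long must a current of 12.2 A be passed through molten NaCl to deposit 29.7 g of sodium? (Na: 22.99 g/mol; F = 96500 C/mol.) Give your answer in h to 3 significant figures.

2.84 h

n(Na) = 29.7 / 22.99 = 1.292 mol
Na⁺ + e⁻ → Na, so n(e⁻) = 1.292 mol
Q = 1.292 × 96500 = 1.247×10^5 C
t = Q / I = 1.247×10^5 / 12.2 = 10220 s = 2.84 h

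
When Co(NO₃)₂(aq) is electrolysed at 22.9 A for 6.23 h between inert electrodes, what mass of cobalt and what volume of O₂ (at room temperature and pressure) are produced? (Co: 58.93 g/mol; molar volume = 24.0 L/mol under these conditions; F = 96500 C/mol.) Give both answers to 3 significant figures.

Q = 22.9 × 22428 = 5.136×10^5 C; n(e⁻) = 5.136×10^5 / 96500 = 5.322 mol
Cathode: Co²⁺ + 2e⁻ → Co → n(Co) = 5.322/2 = 2.661 mol → 157 g
Anode: 2H₂O → O₂ + 4H⁺ + 4e⁻ → n(O₂) = 5.322/4 = 1.331 mol → 31.9 L

157 g Co; 31.9 L O₂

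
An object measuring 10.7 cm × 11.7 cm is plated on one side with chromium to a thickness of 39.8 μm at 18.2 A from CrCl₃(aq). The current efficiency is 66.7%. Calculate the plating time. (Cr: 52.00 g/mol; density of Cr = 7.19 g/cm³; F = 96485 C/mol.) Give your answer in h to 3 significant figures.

0.456 h

Plated area = 10.7 × 11.7 = 125.2 cm²
Volume = 125.2 × 39.8×10⁻⁴ cm = 0.4983 cm³
m(Cr) = 0.4983 × 7.19 = 3.583 g
n(Cr) = 3.583 / 52.00 = 0.06890 mol; n(e⁻) = 3 × 0.06890 = 0.2067 mol
Q = 0.2067 × 96485 / 0.667 = 29900 C
t = 29900 / 18.2 = 1643 s = 0.456 h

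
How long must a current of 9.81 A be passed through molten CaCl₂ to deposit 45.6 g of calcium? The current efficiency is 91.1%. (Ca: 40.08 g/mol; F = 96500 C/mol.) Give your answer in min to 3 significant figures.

410 min

n(Ca) = 45.6 / 40.08 = 1.138 mol
Ca²⁺ + 2e⁻ → Ca, so n(e⁻) = 2 × 1.138 = 2.276 mol
Q = 2.276 × 96500 / 0.911 = 2.411×10^5 C
t = Q / I = 2.411×10^5 / 9.81 = 24580 s = 410 min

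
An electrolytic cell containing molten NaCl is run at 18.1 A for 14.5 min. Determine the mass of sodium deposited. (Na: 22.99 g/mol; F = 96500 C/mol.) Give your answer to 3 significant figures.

Q = It = 18.1 × 870 = 15750 C
n(e⁻) = 15750 / 96500 = 0.1632 mol
Na⁺ + e⁻ → Na, so n(Na) = 0.1632 mol
m = 0.1632 × 22.99 = 3.75 g

3.75 g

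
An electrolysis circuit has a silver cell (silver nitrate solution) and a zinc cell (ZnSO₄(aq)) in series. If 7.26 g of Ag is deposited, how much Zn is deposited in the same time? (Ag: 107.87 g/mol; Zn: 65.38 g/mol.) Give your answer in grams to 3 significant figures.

n(Ag) = 7.26 / 107.87 = 0.06730 mol
Ag⁺ + e⁻ → Ag, so n(e⁻) = 0.06730 mol
In series, the same 0.06730 mol of electrons flows through the second cell.
Zn²⁺ + 2e⁻ → Zn, so n(Zn) = 0.06730 / 2 = 0.03365 mol
m(Zn) = 0.03365 × 65.38 = 2.20 g

2.20 g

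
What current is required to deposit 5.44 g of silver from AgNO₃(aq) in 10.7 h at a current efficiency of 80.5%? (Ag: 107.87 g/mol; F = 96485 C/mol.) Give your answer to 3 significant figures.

0.157 A

n(Ag) = 5.44 / 107.87 = 0.05043 mol
Ag⁺ + e⁻ → Ag, so n(e⁻) = 0.05043 mol
Q = 0.05043 × 96485 / 0.805 = 6044 C
I = Q / t = 6044 / 38520 s = 0.157 A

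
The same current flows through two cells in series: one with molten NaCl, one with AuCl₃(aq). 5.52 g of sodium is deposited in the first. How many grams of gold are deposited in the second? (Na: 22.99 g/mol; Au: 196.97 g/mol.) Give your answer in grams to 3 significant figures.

n(Na) = 5.52 / 22.99 = 0.2401 mol
Na⁺ + e⁻ → Na, so n(e⁻) = 0.2401 mol
The cells are in series, so the same charge (and hence the same n(e⁻) = 0.2401 mol) passes through both.
Au³⁺ + 3e⁻ → Au, so n(Au) = 0.2401 / 3 = 0.08003 mol
m(Au) = 0.08003 × 196.97 = 15.8 g

15.8 g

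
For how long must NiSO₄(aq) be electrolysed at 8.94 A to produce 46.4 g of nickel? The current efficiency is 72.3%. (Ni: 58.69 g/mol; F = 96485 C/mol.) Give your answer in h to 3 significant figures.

6.56 h

n(Ni) = 46.4 / 58.69 = 0.7906 mol
Ni²⁺ + 2e⁻ → Ni, so n(e⁻) = 2 × 0.7906 = 1.581 mol
Q = 1.581 × 96485 / 0.723 = 2.110×10^5 C
t = Q / I = 2.110×10^5 / 8.94 = 23600 s = 6.56 h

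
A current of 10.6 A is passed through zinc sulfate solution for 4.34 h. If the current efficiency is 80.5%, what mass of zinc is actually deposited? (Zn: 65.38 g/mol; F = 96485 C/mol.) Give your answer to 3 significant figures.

Q = 10.6 × 15624 = 1.656×10^5 C
n(e⁻) = 1.656×10^5 / 96485 = 1.716 mol
Zn²⁺ + 2e⁻ → Zn, so theoretical m(Zn) = 0.8580 × 65.38 = 56.10 g
Actual mass = 80.5% × 56.10 = 45.2 g

45.2 g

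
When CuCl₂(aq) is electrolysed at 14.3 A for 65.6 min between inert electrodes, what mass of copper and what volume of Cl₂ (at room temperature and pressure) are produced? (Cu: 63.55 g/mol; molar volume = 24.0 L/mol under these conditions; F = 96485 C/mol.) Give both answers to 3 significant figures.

Q = 14.3 × 3936 = 56280 C; n(e⁻) = 56280 / 96485 = 0.5833 mol
Cathode: Cu²⁺ + 2e⁻ → Cu → n(Cu) = 0.5833/2 = 0.2917 mol → 18.5 g
Anode: 2Cl⁻ → Cl₂ + 2e⁻ → n(Cl₂) = 0.5833/2 = 0.2917 mol → 7.00 L

18.5 g Cu; 7.00 L Cl₂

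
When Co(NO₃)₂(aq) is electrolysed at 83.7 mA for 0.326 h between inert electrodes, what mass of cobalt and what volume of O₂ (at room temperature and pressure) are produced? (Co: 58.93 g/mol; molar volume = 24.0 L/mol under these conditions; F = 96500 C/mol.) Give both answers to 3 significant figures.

Q = 0.0837 × 1173.6 = 98.23 C; n(e⁻) = 98.23 / 96500 = 0.001018 mol
Cathode: Co²⁺ + 2e⁻ → Co → n(Co) = 0.001018/2 = 5.090×10^-4 mol → 0.0300 g
Anode: 2H₂O → O₂ + 4H⁺ + 4e⁻ → n(O₂) = 0.001018/4 = 2.545×10^-4 mol → 0.00611 L

0.0300 g Co; 0.00611 L O₂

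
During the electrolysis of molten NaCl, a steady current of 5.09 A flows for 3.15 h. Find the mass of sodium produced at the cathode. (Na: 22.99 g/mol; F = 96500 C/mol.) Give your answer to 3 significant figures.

Q = It = 5.09 × 11340 = 57720 C
Moles of electrons = 57720 / 96500 = 0.5981 mol
Na⁺ + e⁻ → Na, so n(Na) = 0.5981 mol
m = 0.5981 × 22.99 = 13.8 g

13.8 g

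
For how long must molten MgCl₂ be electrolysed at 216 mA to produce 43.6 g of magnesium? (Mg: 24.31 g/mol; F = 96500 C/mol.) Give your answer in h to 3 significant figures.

445 h

n(Mg) = 43.6 / 24.31 = 1.794 mol
Mg²⁺ + 2e⁻ → Mg, so n(e⁻) = 2 × 1.794 = 3.588 mol
Q = 3.588 × 96500 = 3.462×10^5 C
t = Q / I = 3.462×10^5 / 0.216 = 1.603×10^6 s = 445 h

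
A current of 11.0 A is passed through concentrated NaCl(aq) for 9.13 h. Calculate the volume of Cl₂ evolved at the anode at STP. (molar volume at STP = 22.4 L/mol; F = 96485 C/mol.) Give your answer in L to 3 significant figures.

Q = It = 11.0 × 32868 = 3.615×10^5 C
Moles of electrons = 3.615×10^5 / 96485 = 3.747 mol
2Cl⁻ → Cl₂ + 2e⁻, so n(Cl₂) = 3.747 / 2 = 1.874 mol
V = 1.874 × 22.4 = 41.98 L

42.0 L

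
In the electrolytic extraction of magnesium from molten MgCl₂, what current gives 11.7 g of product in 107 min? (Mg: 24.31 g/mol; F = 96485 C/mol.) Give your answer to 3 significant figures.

14.5 A

n(Mg) = 11.7 / 24.31 = 0.4813 mol
Mg²⁺ + 2e⁻ → Mg, so n(e⁻) = 2 × 0.4813 = 0.9626 mol
Q = 0.9626 × 96485 = 92880 C
I = Q / t = 92880 / 6420 s = 14.5 A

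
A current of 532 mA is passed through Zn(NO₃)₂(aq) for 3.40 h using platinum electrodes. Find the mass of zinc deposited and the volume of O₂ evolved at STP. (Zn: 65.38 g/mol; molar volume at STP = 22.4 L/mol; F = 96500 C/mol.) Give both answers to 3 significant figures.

Q = 0.532 × 12240 = 6512 C; n(e⁻) = 6512 / 96500 = 0.06748 mol
Cathode: Zn²⁺ + 2e⁻ → Zn → n(Zn) = 0.06748/2 = 0.03374 mol → 2.21 g
Anode: 2H₂O → O₂ + 4H⁺ + 4e⁻ → n(O₂) = 0.06748/4 = 0.01687 mol → 0.378 L

2.21 g Zn; 0.378 L O₂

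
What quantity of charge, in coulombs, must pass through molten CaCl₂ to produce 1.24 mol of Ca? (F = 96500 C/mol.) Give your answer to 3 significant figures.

2.39×10^5 C

Ca²⁺ + 2e⁻ → Ca, so n(e⁻) = 2 × 1.24 = 2.480 mol
Q = 2.480 × 96500 = 2.393×10^5 C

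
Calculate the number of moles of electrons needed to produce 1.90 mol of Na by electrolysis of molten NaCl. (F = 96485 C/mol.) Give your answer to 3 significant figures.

Na⁺ + e⁻ → Na, so n(e⁻) = 1 × 1.90 = 1.900 mol

1.90 mol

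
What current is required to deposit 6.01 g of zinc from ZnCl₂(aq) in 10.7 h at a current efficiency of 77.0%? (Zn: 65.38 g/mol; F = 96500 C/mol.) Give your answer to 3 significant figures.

n(Zn) = 6.01 / 65.38 = 0.09192 mol
Zn²⁺ + 2e⁻ → Zn, so n(e⁻) = 2 × 0.09192 = 0.1838 mol
Q = 0.1838 × 96500 / 0.770 = 23030 C
I = Q / t = 23030 / 38520 s = 0.598 A

0.598 A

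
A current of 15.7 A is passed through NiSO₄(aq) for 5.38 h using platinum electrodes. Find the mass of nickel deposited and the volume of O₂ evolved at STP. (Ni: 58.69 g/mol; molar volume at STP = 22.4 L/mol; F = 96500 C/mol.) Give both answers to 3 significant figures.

Q = 15.7 × 19368 = 3.041×10^5 C; n(e⁻) = 3.041×10^5 / 96500 = 3.151 mol
Cathode: Ni²⁺ + 2e⁻ → Ni → n(Ni) = 3.151/2 = 1.576 mol → 92.5 g
Anode: 2H₂O → O₂ + 4H⁺ + 4e⁻ → n(O₂) = 3.151/4 = 0.7878 mol → 17.6 L

92.5 g Ni; 17.6 L O₂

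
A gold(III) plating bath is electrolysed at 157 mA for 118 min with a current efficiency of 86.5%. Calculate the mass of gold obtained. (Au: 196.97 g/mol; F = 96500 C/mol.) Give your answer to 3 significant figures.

Q = 0.157 × 7080 = 1112 C
n(e⁻) = 1112 / 96500 = 0.01152 mol
Au³⁺ + 3e⁻ → Au, so theoretical m(Au) = 0.003840 × 196.97 = 0.7564 g
Actual mass = 86.5% × 0.7564 = 0.654 g

0.654 g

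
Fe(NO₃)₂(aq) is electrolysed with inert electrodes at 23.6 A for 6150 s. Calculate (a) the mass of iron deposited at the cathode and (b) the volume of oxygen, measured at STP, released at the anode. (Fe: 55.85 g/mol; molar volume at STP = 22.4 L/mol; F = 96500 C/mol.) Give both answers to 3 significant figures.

42.0 g Fe; 8.42 L O₂

Q = 23.6 × 6150 = 1.451×10^5 C; n(e⁻) = 1.451×10^5 / 96500 = 1.504 mol
Cathode: Fe²⁺ + 2e⁻ → Fe → n(Fe) = 1.504/2 = 0.7520 mol → 42.0 g
Anode: 2H₂O → O₂ + 4H⁺ + 4e⁻ → n(O₂) = 1.504/4 = 0.3760 mol → 8.42 L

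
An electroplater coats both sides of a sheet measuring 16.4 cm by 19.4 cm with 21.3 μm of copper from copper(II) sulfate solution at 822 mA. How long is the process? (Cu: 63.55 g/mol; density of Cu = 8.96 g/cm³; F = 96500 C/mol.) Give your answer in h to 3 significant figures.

Plated area = 2 × 16.4 × 19.4 = 636.3 cm²
Volume = 636.3 × 21.3×10⁻⁴ cm = 1.355 cm³
m(Cu) = 1.355 × 8.96 = 12.14 g
n(Cu) = 12.14 / 63.55 = 0.1910 mol; n(e⁻) = 2 × 0.1910 = 0.3820 mol
Q = 0.3820 × 96500 = 36860 C
t = 36860 / 0.822 = 44840 s = 12.5 h

12.5 h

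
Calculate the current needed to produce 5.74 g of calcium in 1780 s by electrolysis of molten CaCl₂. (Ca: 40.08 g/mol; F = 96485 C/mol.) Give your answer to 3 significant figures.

15.5 A

n(Ca) = 5.74 / 40.08 = 0.1432 mol
Ca²⁺ + 2e⁻ → Ca, so n(e⁻) = 2 × 0.1432 = 0.2864 mol
Q = 0.2864 × 96485 = 27630 C
I = Q / t = 27630 / 1780 s = 15.5 A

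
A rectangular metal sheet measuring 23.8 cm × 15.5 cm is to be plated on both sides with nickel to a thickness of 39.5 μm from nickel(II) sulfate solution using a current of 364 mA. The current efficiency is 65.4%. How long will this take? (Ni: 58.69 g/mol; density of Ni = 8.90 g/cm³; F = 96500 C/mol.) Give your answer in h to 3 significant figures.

Plated area = 2 × 23.8 × 15.5 = 737.8 cm²
Volume = 737.8 × 39.5×10⁻⁴ cm = 2.914 cm³
m(Ni) = 2.914 × 8.90 = 25.93 g
n(Ni) = 25.93 / 58.69 = 0.4418 mol; n(e⁻) = 2 × 0.4418 = 0.8836 mol
Q = 0.8836 × 96500 / 0.654 = 1.304×10^5 C
t = 1.304×10^5 / 0.364 = 3.582×10^5 s = 99.5 h

99.5 h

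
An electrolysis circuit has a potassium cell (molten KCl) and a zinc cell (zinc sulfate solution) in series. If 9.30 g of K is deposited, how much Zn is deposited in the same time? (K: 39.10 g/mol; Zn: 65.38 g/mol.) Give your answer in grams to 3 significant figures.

n(K) = 9.30 / 39.10 = 0.2379 mol
K⁺ + e⁻ → K, so n(e⁻) = 0.2379 mol
The cells are in series, so the same charge (and hence the same n(e⁻) = 0.2379 mol) passes through both.
Zn²⁺ + 2e⁻ → Zn, so n(Zn) = 0.2379 / 2 = 0.1190 mol
m(Zn) = 0.1190 × 65.38 = 7.78 g

7.78 g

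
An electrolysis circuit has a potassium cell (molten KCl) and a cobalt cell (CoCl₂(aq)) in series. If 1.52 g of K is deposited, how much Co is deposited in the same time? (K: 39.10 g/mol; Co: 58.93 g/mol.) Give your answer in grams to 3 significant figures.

n(K) = 1.52 / 39.10 = 0.03887 mol
K⁺ + e⁻ → K, so n(e⁻) = 0.03887 mol
Same current for the same time ⇒ same n(e⁻) = 0.03887 mol in both cells.
Co²⁺ + 2e⁻ → Co, so n(Co) = 0.03887 / 2 = 0.01944 mol
m(Co) = 0.01944 × 58.93 = 1.15 g

1.15 g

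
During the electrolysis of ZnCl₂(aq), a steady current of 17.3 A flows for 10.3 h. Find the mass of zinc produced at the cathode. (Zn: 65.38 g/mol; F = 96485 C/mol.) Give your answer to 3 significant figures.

Q = It = 17.3 × 37080 = 6.415×10^5 C
Moles of electrons = 6.415×10^5 / 96485 = 6.649 mol
Zn²⁺ + 2e⁻ → Zn, so n(Zn) = 6.649 / 2 = 3.325 mol
m = 3.325 × 65.38 = 217 g

217 g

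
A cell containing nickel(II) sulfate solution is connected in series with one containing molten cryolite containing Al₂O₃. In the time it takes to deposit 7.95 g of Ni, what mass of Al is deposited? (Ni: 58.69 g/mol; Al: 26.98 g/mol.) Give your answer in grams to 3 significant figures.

n(Ni) = 7.95 / 58.69 = 0.1355 mol
Ni²⁺ + 2e⁻ → Ni, so n(e⁻) = 2 × 0.1355 = 0.2710 mol
Since the cells are in series, n(e⁻) in the Al cell is also 0.2710 mol.
Al³⁺ + 3e⁻ → Al, so n(Al) = 0.2710 / 3 = 0.09033 mol
m(Al) = 0.09033 × 26.98 = 2.44 g

2.44 g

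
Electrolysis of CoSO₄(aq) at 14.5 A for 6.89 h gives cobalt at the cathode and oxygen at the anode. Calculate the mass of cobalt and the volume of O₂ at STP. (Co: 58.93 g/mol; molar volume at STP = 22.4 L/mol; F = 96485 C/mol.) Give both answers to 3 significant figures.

110 g Co; 20.9 L O₂

Q = 14.5 × 24804 = 3.597×10^5 C; n(e⁻) = 3.597×10^5 / 96485 = 3.728 mol
Cathode: Co²⁺ + 2e⁻ → Co → n(Co) = 3.728/2 = 1.864 mol → 110 g
Anode: 2H₂O → O₂ + 4H⁺ + 4e⁻ → n(O₂) = 3.728/4 = 0.9320 mol → 20.9 L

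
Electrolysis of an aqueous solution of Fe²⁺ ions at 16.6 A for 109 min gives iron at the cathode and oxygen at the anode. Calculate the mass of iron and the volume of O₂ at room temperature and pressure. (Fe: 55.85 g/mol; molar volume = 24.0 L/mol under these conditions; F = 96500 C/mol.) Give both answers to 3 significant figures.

31.4 g Fe; 6.75 L O₂

Q = 16.6 × 6540 = 1.086×10^5 C; n(e⁻) = 1.086×10^5 / 96500 = 1.125 mol
Cathode: Fe²⁺ + 2e⁻ → Fe → n(Fe) = 1.125/2 = 0.5625 mol → 31.4 g
Anode: 2H₂O → O₂ + 4H⁺ + 4e⁻ → n(O₂) = 1.125/4 = 0.2813 mol → 6.75 L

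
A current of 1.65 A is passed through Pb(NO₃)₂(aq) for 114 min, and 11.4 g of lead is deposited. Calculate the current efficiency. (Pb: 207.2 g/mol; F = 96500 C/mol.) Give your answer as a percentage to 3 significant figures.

94.1%

Q = 1.65 × 6840 = 11290 C
n(e⁻) = 11290 / 96500 = 0.1170 mol
Pb²⁺ + 2e⁻ → Pb, so theoretical n(Pb) = 0.05850 mol → 12.12 g
Efficiency = 11.4 / 12.12 = 0.9406 = 94.1%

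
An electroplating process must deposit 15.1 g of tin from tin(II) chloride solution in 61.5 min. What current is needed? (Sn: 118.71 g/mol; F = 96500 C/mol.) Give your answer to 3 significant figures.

n(Sn) = 15.1 / 118.71 = 0.1272 mol
Sn²⁺ + 2e⁻ → Sn, so n(e⁻) = 2 × 0.1272 = 0.2544 mol
Q = 0.2544 × 96500 = 24550 C
I = Q / t = 24550 / 3690 s = 6.65 A

6.65 A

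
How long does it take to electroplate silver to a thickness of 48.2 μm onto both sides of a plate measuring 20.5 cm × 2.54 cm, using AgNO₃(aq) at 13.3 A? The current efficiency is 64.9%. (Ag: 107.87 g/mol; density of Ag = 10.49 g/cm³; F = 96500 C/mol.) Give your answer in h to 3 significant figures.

Plated area = 2 × 20.5 × 2.54 = 104.1 cm²
Volume = 104.1 × 48.2×10⁻⁴ cm = 0.5018 cm³
m(Ag) = 0.5018 × 10.49 = 5.264 g
n(Ag) = 5.264 / 107.87 = 0.04880 mol; n(e⁻) = 0.04880 mol
Q = 0.04880 × 96500 / 0.649 = 7256 C
t = 7256 / 13.3 = 545.6 s = 0.152 h

0.152 h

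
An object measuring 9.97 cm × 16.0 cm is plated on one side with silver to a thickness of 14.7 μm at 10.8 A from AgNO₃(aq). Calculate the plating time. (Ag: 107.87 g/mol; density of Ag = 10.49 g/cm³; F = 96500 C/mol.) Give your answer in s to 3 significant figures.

Plated area = 9.97 × 16.0 = 159.5 cm²
Volume = 159.5 × 14.7×10⁻⁴ cm = 0.2345 cm³
m(Ag) = 0.2345 × 10.49 = 2.460 g
n(Ag) = 2.460 / 107.87 = 0.02281 mol; n(e⁻) = 0.02281 mol
Q = 0.02281 × 96500 = 2201 C
t = 2201 / 10.8 = 203.8 s

204 s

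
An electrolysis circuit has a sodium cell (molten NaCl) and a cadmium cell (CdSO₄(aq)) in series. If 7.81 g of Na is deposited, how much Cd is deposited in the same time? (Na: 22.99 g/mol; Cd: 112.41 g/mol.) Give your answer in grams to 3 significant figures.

n(Na) = 7.81 / 22.99 = 0.3397 mol
Na⁺ + e⁻ → Na, so n(e⁻) = 0.3397 mol
In series, the same 0.3397 mol of electrons flows through the second cell.
Cd²⁺ + 2e⁻ → Cd, so n(Cd) = 0.3397 / 2 = 0.1699 mol
m(Cd) = 0.1699 × 112.41 = 19.1 g

19.1 g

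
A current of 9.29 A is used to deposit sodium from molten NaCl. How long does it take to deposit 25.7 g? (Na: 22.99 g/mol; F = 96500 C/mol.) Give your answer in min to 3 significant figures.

194 min

n(Na) = 25.7 / 22.99 = 1.118 mol
Na⁺ + e⁻ → Na, so n(e⁻) = 1.118 mol
Q = 1.118 × 96500 = 1.079×10^5 C
t = Q / I = 1.079×10^5 / 9.29 = 11610 s = 194 min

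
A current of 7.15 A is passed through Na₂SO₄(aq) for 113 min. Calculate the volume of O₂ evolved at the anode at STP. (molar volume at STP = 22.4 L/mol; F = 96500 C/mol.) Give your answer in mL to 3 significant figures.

2810 mL

Charge passed = 7.15 × 6780 = 48480 C
Moles of electrons = 48480 / 96500 = 0.5024 mol
2H₂O → O₂ + 4H⁺ + 4e⁻, so n(O₂) = 0.5024 / 4 = 0.1256 mol
V = 0.1256 × 22.4 = 2.813 L
= 2810 mL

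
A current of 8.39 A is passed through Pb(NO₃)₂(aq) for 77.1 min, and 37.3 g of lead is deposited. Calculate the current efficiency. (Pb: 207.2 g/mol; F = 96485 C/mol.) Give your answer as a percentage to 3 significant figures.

Q = 8.39 × 4626 = 38810 C
n(e⁻) = 38810 / 96485 = 0.4022 mol
Pb²⁺ + 2e⁻ → Pb, so theoretical n(Pb) = 0.2011 mol → 41.67 g
Efficiency = 37.3 / 41.67 = 0.8951 = 89.5%

89.5%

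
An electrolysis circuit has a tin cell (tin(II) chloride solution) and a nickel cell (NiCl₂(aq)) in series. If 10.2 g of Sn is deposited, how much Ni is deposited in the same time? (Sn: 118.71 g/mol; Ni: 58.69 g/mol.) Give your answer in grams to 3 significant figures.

5.04 g

n(Sn) = 10.2 / 118.71 = 0.08592 mol
Sn²⁺ + 2e⁻ → Sn, so n(e⁻) = 2 × 0.08592 = 0.1718 mol
Same current for the same time ⇒ same n(e⁻) = 0.1718 mol in both cells.
Ni²⁺ + 2e⁻ → Ni, so n(Ni) = 0.1718 / 2 = 0.08590 mol
m(Ni) = 0.08590 × 58.69 = 5.04 g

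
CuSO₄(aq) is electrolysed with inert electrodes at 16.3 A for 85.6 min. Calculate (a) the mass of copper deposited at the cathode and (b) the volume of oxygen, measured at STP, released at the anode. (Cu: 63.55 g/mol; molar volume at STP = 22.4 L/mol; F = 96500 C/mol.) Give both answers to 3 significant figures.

Q = 16.3 × 5136 = 83720 C; n(e⁻) = 83720 / 96500 = 0.8676 mol
Cathode: Cu²⁺ + 2e⁻ → Cu → n(Cu) = 0.8676/2 = 0.4338 mol → 27.6 g
Anode: 2H₂O → O₂ + 4H⁺ + 4e⁻ → n(O₂) = 0.8676/4 = 0.2169 mol → 4.86 L

27.6 g Cu; 4.86 L O₂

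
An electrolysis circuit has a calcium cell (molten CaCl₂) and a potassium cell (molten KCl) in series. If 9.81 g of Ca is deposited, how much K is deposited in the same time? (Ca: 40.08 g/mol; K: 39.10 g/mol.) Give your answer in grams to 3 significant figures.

n(Ca) = 9.81 / 40.08 = 0.2448 mol
Ca²⁺ + 2e⁻ → Ca, so n(e⁻) = 2 × 0.2448 = 0.4896 mol
Since the cells are in series, n(e⁻) in the K cell is also 0.4896 mol.
K⁺ + e⁻ → K, so n(K) = 0.4896 mol
m(K) = 0.4896 × 39.10 = 19.1 g

19.1 g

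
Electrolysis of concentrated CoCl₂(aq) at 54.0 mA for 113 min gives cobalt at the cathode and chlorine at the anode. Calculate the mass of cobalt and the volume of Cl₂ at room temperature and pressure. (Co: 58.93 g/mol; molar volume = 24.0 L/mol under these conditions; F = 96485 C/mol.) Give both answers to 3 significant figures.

Q = 0.0540 × 6780 = 366.1 C; n(e⁻) = 366.1 / 96485 = 0.003794 mol
Cathode: Co²⁺ + 2e⁻ → Co → n(Co) = 0.003794/2 = 0.001897 mol → 0.112 g
Anode: 2Cl⁻ → Cl₂ + 2e⁻ → n(Cl₂) = 0.003794/2 = 0.001897 mol → 0.0455 L

0.112 g Co; 0.0455 L Cl₂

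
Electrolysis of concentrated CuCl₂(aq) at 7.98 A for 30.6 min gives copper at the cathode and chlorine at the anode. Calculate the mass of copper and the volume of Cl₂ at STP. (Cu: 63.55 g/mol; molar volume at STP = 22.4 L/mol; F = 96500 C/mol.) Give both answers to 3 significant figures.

Q = 7.98 × 1836 = 14650 C; n(e⁻) = 14650 / 96500 = 0.1518 mol
Cathode: Cu²⁺ + 2e⁻ → Cu → n(Cu) = 0.1518/2 = 0.07590 mol → 4.82 g
Anode: 2Cl⁻ → Cl₂ + 2e⁻ → n(Cl₂) = 0.1518/2 = 0.07590 mol → 1.70 L

4.82 g Cu; 1.70 L Cl₂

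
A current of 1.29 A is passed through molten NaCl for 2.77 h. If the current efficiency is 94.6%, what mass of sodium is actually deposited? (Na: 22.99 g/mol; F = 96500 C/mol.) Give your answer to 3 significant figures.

2.90 g

Q = 1.29 × 9972 = 12860 C
n(e⁻) = 12860 / 96500 = 0.1333 mol
Na⁺ + e⁻ → Na, so theoretical m(Na) = 0.1333 × 22.99 = 3.065 g
Actual mass = 94.6% × 3.065 = 2.90 g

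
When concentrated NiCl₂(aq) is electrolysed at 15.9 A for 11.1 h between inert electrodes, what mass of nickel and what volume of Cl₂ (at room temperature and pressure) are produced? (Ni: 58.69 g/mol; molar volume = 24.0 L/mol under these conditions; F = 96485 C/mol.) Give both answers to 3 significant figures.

Q = 15.9 × 39960 = 6.354×10^5 C; n(e⁻) = 6.354×10^5 / 96485 = 6.585 mol
Cathode: Ni²⁺ + 2e⁻ → Ni → n(Ni) = 6.585/2 = 3.293 mol → 193 g
Anode: 2Cl⁻ → Cl₂ + 2e⁻ → n(Cl₂) = 6.585/2 = 3.293 mol → 79.0 L

193 g Ni; 79.0 L Cl₂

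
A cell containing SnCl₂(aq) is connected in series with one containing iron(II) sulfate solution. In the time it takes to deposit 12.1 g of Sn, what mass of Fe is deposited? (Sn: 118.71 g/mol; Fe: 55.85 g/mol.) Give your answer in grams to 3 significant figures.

n(Sn) = 12.1 / 118.71 = 0.1019 mol
Sn²⁺ + 2e⁻ → Sn, so n(e⁻) = 2 × 0.1019 = 0.2038 mol
Same current for the same time ⇒ same n(e⁻) = 0.2038 mol in both cells.
Fe²⁺ + 2e⁻ → Fe, so n(Fe) = 0.2038 / 2 = 0.1019 mol
m(Fe) = 0.1019 × 55.85 = 5.69 g

5.69 g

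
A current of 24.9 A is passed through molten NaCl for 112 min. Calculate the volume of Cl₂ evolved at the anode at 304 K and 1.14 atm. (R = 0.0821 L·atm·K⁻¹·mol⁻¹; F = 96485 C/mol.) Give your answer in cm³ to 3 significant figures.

19000 cm³

Q = 24.9 A × 6720 s = 1.673×10^5 C
n(e⁻) = Q/F = 1.673×10^5/96485 = 1.734 mol
2Cl⁻ → Cl₂ + 2e⁻, so n(Cl₂) = 1.734 / 2 = 0.8670 mol
V = nRT/P = 0.8670 × 0.0821 × 304 / 1.14 = 18.98 L
= 19000 cm³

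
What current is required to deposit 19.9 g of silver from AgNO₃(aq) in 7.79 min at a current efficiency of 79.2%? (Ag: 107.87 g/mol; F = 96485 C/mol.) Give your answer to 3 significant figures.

n(Ag) = 19.9 / 107.87 = 0.1845 mol
Ag⁺ + e⁻ → Ag, so n(e⁻) = 0.1845 mol
Q = 0.1845 × 96485 / 0.792 = 22480 C
I = Q / t = 22480 / 467.4 s = 48.1 A

48.1 A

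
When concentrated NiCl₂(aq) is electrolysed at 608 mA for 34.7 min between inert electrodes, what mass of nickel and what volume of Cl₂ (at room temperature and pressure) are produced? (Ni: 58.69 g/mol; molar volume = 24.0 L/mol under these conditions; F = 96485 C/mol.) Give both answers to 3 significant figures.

0.385 g Ni; 0.157 L Cl₂

Q = 0.608 × 2082 = 1266 C; n(e⁻) = 1266 / 96485 = 0.01312 mol
Cathode: Ni²⁺ + 2e⁻ → Ni → n(Ni) = 0.01312/2 = 0.006560 mol → 0.385 g
Anode: 2Cl⁻ → Cl₂ + 2e⁻ → n(Cl₂) = 0.01312/2 = 0.006560 mol → 0.157 L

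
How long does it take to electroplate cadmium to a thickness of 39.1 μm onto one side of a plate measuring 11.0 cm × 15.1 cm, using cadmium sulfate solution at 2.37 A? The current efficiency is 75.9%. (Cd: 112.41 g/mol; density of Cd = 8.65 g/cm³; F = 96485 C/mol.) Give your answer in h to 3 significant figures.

1.49 h

Plated area = 11.0 × 15.1 = 166.1 cm²
Volume = 166.1 × 39.1×10⁻⁴ cm = 0.6495 cm³
m(Cd) = 0.6495 × 8.65 = 5.618 g
n(Cd) = 5.618 / 112.41 = 0.04998 mol; n(e⁻) = 2 × 0.04998 = 0.09996 mol
Q = 0.09996 × 96485 / 0.759 = 12710 C
t = 12710 / 2.37 = 5363 s = 1.49 h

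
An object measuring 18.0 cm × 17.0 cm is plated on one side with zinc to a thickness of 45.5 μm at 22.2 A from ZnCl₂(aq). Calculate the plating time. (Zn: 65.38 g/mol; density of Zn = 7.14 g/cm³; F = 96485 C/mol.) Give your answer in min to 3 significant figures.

22.0 min

Plated area = 18.0 × 17.0 = 306.0 cm²
Volume = 306.0 × 45.5×10⁻⁴ cm = 1.392 cm³
m(Zn) = 1.392 × 7.14 = 9.939 g
n(Zn) = 9.939 / 65.38 = 0.1520 mol; n(e⁻) = 2 × 0.1520 = 0.3040 mol
Q = 0.3040 × 96485 = 29330 C
t = 29330 / 22.2 = 1321 s = 22.0 min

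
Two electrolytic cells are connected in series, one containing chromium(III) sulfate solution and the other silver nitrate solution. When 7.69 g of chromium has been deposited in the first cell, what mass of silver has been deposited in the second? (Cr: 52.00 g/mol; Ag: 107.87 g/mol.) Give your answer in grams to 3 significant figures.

47.9 g

n(Cr) = 7.69 / 52.00 = 0.1479 mol
Cr³⁺ + 3e⁻ → Cr, so n(e⁻) = 3 × 0.1479 = 0.4437 mol
Since the cells are in series, n(e⁻) in the Ag cell is also 0.4437 mol.
Ag⁺ + e⁻ → Ag, so n(Ag) = 0.4437 mol
m(Ag) = 0.4437 × 107.87 = 47.9 g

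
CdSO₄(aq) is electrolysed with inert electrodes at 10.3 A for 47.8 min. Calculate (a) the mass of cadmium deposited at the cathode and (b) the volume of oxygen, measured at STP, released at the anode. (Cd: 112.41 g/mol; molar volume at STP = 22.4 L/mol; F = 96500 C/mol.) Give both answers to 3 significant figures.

Q = 10.3 × 2868 = 29540 C; n(e⁻) = 29540 / 96500 = 0.3061 mol
Cathode: Cd²⁺ + 2e⁻ → Cd → n(Cd) = 0.3061/2 = 0.1531 mol → 17.2 g
Anode: 2H₂O → O₂ + 4H⁺ + 4e⁻ → n(O₂) = 0.3061/4 = 0.07653 mol → 1.71 L

17.2 g Cd; 1.71 L O₂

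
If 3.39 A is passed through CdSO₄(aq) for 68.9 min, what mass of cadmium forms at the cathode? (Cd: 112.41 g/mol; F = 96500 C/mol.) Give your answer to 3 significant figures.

Q = 3.39 A × 4134 s = 14010 C
n(e⁻) = 14010 / 96500 = 0.1452 mol
Cd²⁺ + 2e⁻ → Cd, so n(Cd) = 0.1452 / 2 = 0.07260 mol
m = 0.07260 × 112.41 = 8.16 g

8.16 g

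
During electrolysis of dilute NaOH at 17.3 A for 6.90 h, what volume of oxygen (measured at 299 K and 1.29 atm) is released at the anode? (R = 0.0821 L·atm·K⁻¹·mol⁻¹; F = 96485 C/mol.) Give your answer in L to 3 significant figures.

21.2 L

Q = 17.3 A × 24840 s = 4.297×10^5 C
n(e⁻) = Q/F = 4.297×10^5/96485 = 4.454 mol
2H₂O → O₂ + 4H⁺ + 4e⁻, so n(O₂) = 4.454 / 4 = 1.114 mol
V = nRT/P = 1.114 × 0.0821 × 299 / 1.29 = 21.20 L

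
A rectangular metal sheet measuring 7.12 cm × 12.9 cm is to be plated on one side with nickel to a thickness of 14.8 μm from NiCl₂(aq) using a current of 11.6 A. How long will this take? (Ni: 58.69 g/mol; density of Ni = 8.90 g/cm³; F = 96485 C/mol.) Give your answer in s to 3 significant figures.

Plated area = 7.12 × 12.9 = 91.85 cm²
Volume = 91.85 × 14.8×10⁻⁴ cm = 0.1359 cm³
m(Ni) = 0.1359 × 8.90 = 1.210 g
n(Ni) = 1.210 / 58.69 = 0.02062 mol; n(e⁻) = 2 × 0.02062 = 0.04124 mol
Q = 0.04124 × 96485 = 3979 C
t = 3979 / 11.6 = 343.0 s

343 s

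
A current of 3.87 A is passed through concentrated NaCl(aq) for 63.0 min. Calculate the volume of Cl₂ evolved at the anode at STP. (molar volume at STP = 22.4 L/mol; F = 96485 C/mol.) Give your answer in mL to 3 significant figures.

Charge passed = 3.87 × 3780 = 14630 C
Moles of electrons = 14630 / 96485 = 0.1516 mol
2Cl⁻ → Cl₂ + 2e⁻, so n(Cl₂) = 0.1516 / 2 = 0.07580 mol
V = 0.07580 × 22.4 = 1.698 L
= 1700 mL

1700 mL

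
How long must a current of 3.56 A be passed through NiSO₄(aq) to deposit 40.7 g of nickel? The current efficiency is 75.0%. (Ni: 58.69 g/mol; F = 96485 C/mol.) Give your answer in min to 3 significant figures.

n(Ni) = 40.7 / 58.69 = 0.6935 mol
Ni²⁺ + 2e⁻ → Ni, so n(e⁻) = 2 × 0.6935 = 1.387 mol
Q = 1.387 × 96485 / 0.750 = 1.784×10^5 C
t = Q / I = 1.784×10^5 / 3.56 = 50110 s = 835 min

835 min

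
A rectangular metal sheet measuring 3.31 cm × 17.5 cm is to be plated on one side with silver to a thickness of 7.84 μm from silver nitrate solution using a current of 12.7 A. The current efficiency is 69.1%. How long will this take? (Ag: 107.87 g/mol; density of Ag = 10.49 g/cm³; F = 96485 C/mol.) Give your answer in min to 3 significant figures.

0.809 min

Plated area = 3.31 × 17.5 = 57.93 cm²
Volume = 57.93 × 7.84×10⁻⁴ cm = 0.04542 cm³
m(Ag) = 0.04542 × 10.49 = 0.4765 g
n(Ag) = 0.4765 / 107.87 = 0.004417 mol; n(e⁻) = 0.004417 mol
Q = 0.004417 × 96485 / 0.691 = 616.7 C
t = 616.7 / 12.7 = 48.56 s = 0.809 min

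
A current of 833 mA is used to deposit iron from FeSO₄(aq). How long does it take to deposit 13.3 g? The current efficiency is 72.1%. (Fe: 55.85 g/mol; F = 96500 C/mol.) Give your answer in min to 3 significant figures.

n(Fe) = 13.3 / 55.85 = 0.2381 mol
Fe²⁺ + 2e⁻ → Fe, so n(e⁻) = 2 × 0.2381 = 0.4762 mol
Q = 0.4762 × 96500 / 0.721 = 63740 C
t = Q / I = 63740 / 0.833 = 76520 s = 1280 min

1280 min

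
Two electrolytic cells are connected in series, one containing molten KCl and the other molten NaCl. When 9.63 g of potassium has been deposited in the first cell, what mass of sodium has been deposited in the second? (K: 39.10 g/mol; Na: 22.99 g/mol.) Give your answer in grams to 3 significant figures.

5.66 g

n(K) = 9.63 / 39.10 = 0.2463 mol
K⁺ + e⁻ → K, so n(e⁻) = 0.2463 mol
Since the cells are in series, n(e⁻) in the Na cell is also 0.2463 mol.
Na⁺ + e⁻ → Na, so n(Na) = 0.2463 mol
m(Na) = 0.2463 × 22.99 = 5.66 g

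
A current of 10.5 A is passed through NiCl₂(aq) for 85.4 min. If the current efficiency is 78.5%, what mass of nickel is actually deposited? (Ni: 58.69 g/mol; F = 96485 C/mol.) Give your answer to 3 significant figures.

Q = 10.5 × 5124 = 53800 C
n(e⁻) = 53800 / 96485 = 0.5576 mol
Ni²⁺ + 2e⁻ → Ni, so theoretical m(Ni) = 0.2788 × 58.69 = 16.36 g
Actual mass = 78.5% × 16.36 = 12.8 g

12.8 g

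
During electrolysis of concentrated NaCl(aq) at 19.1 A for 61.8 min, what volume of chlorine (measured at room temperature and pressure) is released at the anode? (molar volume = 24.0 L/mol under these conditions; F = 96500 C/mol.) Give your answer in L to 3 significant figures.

8.81 L

Charge passed = 19.1 × 3708 = 70820 C
n(e⁻) = 70820 / 96500 = 0.7339 mol
2Cl⁻ → Cl₂ + 2e⁻, so n(Cl₂) = 0.7339 / 2 = 0.3670 mol
V = 0.3670 × 24.0 = 8.808 L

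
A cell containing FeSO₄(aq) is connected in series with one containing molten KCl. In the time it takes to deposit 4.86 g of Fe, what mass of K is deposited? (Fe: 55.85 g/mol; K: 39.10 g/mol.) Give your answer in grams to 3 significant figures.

6.80 g

n(Fe) = 4.86 / 55.85 = 0.08702 mol
Fe²⁺ + 2e⁻ → Fe, so n(e⁻) = 2 × 0.08702 = 0.1740 mol
In series, the same 0.1740 mol of electrons flows through the second cell.
K⁺ + e⁻ → K, so n(K) = 0.1740 mol
m(K) = 0.1740 × 39.10 = 6.80 g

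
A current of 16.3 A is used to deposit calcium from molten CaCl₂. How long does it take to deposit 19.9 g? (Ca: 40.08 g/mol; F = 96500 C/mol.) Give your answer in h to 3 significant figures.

n(Ca) = 19.9 / 40.08 = 0.4965 mol
Ca²⁺ + 2e⁻ → Ca, so n(e⁻) = 2 × 0.4965 = 0.9930 mol
Q = 0.9930 × 96500 = 95820 C
t = Q / I = 95820 / 16.3 = 5879 s = 1.63 h

1.63 h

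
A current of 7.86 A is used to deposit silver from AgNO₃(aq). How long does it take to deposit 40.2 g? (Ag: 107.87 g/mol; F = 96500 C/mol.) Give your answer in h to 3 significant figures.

n(Ag) = 40.2 / 107.87 = 0.3727 mol
Ag⁺ + e⁻ → Ag, so n(e⁻) = 0.3727 mol
Q = 0.3727 × 96500 = 35970 C
t = Q / I = 35970 / 7.86 = 4576 s = 1.27 h

1.27 h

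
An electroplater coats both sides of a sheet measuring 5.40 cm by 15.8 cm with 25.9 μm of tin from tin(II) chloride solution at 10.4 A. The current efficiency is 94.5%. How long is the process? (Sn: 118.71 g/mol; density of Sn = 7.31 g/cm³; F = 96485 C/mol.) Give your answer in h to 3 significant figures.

Plated area = 2 × 5.40 × 15.8 = 170.6 cm²
Volume = 170.6 × 25.9×10⁻⁴ cm = 0.4419 cm³
m(Sn) = 0.4419 × 7.31 = 3.230 g
n(Sn) = 3.230 / 118.71 = 0.02721 mol; n(e⁻) = 2 × 0.02721 = 0.05442 mol
Q = 0.05442 × 96485 / 0.945 = 5556 C
t = 5556 / 10.4 = 534.2 s = 0.148 h

0.148 h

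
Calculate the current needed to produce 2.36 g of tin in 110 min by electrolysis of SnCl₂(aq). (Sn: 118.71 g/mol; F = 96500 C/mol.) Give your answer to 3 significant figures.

0.581 A

n(Sn) = 2.36 / 118.71 = 0.01988 mol
Sn²⁺ + 2e⁻ → Sn, so n(e⁻) = 2 × 0.01988 = 0.03976 mol
Q = 0.03976 × 96500 = 3837 C
I = Q / t = 3837 / 6600 s = 0.581 A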